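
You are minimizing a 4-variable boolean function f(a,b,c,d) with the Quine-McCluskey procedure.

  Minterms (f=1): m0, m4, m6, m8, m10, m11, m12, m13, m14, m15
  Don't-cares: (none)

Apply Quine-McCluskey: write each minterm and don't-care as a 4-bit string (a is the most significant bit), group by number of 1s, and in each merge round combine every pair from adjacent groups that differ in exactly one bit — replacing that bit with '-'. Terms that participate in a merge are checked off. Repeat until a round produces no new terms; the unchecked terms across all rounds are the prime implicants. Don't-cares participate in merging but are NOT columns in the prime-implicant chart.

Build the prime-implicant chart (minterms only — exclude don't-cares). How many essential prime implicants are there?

[col 0] 0000*, 0100*, 0110*, 1000*, 1010*, 1011*, 1100*, 1101*, 1110*, 1111*
[col 1] -000*, -100*, -110*, 0-00*, 01-0*, 1-00*, 1-10*, 1-11*, 10-0*, 101-*, 11-0*, 11-1*, 110-*, 111-*
[col 2] --00, -1-0, 1--0, 1-1-, 11--
Prime implicants: --00, -1-0, 1--0, 1-1-, 11--
PI chart (minterm → PIs covering it):
  0 | --00  (sole → essential)
  4 | --00,-1-0
  6 | -1-0  (sole → essential)
  8 | --00,1--0
  10 | 1--0,1-1-
  11 | 1-1-  (sole → essential)
  12 | --00,-1-0,1--0,11--
  13 | 11--  (sole → essential)
  14 | -1-0,1--0,1-1-,11--
  15 | 1-1-,11--
Essential prime implicants: --00, -1-0, 1-1-, 11--

4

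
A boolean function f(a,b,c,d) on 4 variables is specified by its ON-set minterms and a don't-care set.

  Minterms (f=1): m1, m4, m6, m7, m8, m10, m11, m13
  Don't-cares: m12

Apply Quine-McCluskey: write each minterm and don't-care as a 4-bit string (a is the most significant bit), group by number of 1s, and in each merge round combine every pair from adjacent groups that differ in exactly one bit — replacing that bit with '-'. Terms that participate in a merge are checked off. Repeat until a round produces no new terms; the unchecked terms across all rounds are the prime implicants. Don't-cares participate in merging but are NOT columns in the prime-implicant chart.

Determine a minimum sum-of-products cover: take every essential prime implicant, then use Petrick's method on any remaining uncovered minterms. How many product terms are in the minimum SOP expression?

6

[col 0] 0001, 0100*, 0110*, 0111*, 1000*, 1010*, 1011*, 1100*, 1101*
[col 1] -100, 01-0, 011-, 1-00, 10-0, 101-, 110-
Prime implicants: -100, 0001, 01-0, 011-, 1-00, 10-0, 101-, 110-
PI chart (minterm → PIs covering it):
  1 | 0001  (sole → essential)
  4 | -100,01-0
  6 | 01-0,011-
  7 | 011-  (sole → essential)
  8 | 1-00,10-0
  10 | 10-0,101-
  11 | 101-  (sole → essential)
  13 | 110-  (sole → essential)
Essential prime implicants: 0001, 011-, 101-, 110-
Petrick residual → -100, 1-00
Minimum SOP uses 6 PIs: bc'd' + a'b'c'd + a'bc + ac'd' + ab'c + abc'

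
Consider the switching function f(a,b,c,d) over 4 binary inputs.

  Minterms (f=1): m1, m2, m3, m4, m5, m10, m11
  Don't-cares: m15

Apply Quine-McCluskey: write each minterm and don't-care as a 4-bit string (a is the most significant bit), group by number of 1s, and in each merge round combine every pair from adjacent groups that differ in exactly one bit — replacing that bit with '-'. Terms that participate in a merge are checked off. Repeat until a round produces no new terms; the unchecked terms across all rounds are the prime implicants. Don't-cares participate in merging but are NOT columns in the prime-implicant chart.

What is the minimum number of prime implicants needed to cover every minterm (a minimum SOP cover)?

3

Round 0: 0001✓ 0010✓ 0011✓ 0100✓ 0101✓ 1010✓ 1011✓ 1111✓
Round 1: -010✓ -011✓ 0-01 00-1 001-✓ 010- 1-11 101-✓
Round 2: -01-
PIs = {-01-, 0-01, 00-1, 010-, 1-11}
Coverage chart:
  m1: 0-01,00-1
  m2: -01- ←essential
  m3: -01-,00-1
  m4: 010- ←essential
  m5: 0-01,010-
  m10: -01- ←essential
  m11: -01-,1-11
Essential: -01-, 010-
Petrick residual → 0-01
Min cover (3 terms): b'c + a'c'd + a'bc'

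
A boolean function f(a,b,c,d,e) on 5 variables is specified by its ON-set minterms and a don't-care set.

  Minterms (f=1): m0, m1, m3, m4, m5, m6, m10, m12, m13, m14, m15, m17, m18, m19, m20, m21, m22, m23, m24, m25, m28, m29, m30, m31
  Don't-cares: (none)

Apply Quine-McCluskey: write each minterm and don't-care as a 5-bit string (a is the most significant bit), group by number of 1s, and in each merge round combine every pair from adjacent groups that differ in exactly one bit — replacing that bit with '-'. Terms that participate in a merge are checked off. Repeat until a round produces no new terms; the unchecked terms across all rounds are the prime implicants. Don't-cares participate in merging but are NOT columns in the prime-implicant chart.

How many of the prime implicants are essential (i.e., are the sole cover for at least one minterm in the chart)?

[col 0] 00000*, 00001*, 00011*, 00100*, 00101*, 00110*, 01010*, 01100*, 01101*, 01110*, 01111*, 10001*, 10010*, 10011*, 10100*, 10101*, 10110*, 10111*, 11000*, 11001*, 11100*, 11101*, 11110*, 11111*
[col 1] -0001*, -0011*, -0100*, -0101*, -0110*, -1100*, -1101*, -1110*, -1111*, 0-100*, 0-101*, 0-110*, 00-00*, 00-01*, 000-1*, 0000-*, 001-0*, 0010-*, 01-10, 011-0*, 011-1*, 0110-*, 0111-*, 1-001*, 1-100*, 1-101*, 1-110*, 1-111*, 10-01*, 10-10*, 10-11*, 100-1*, 1001-*, 101-0*, 101-1*, 1010-*, 1011-*, 11-00*, 11-01*, 1100-*, 111-0*, 111-1*, 1110-*, 1111-*
[col 2] --100*, --101*, --110*, -0-01, -00-1, -01-0*, -010-*, -11-0*, -11-1*, -110-*, -111-*, 0-1-0*, 0-10-*, 00-0-, 011--*, 1--01, 1-1-0*, 1-1-1*, 1-10-*, 1-11-*, 10--1, 10-1-, 101--*, 11-0-, 111--*
[col 3] --1-0, --10-, -11--, 1-1--
Prime implicants: --1-0, --10-, -0-01, -00-1, -11--, 00-0-, 01-10, 1--01, 1-1--, 10--1, 10-1-, 11-0-
PI chart (minterm → PIs covering it):
  0 | 00-0-  (sole → essential)
  1 | -0-01,-00-1,00-0-
  3 | -00-1  (sole → essential)
  4 | --1-0,--10-,00-0-
  5 | --10-,-0-01,00-0-
  6 | --1-0  (sole → essential)
  10 | 01-10  (sole → essential)
  12 | --1-0,--10-,-11--
  13 | --10-,-11--
  14 | --1-0,-11--,01-10
  15 | -11--  (sole → essential)
  17 | -0-01,-00-1,1--01,10--1
  18 | 10-1-  (sole → essential)
  19 | -00-1,10--1,10-1-
  20 | --1-0,--10-,1-1--
  21 | --10-,-0-01,1--01,1-1--,10--1
  22 | --1-0,1-1--,10-1-
  23 | 1-1--,10--1,10-1-
  24 | 11-0-  (sole → essential)
  25 | 1--01,11-0-
  28 | --1-0,--10-,-11--,1-1--,11-0-
  29 | --10-,-11--,1--01,1-1--,11-0-
  30 | --1-0,-11--,1-1--
  31 | -11--,1-1--
Essential prime implicants: --1-0, -00-1, -11--, 00-0-, 01-10, 10-1-, 11-0-

7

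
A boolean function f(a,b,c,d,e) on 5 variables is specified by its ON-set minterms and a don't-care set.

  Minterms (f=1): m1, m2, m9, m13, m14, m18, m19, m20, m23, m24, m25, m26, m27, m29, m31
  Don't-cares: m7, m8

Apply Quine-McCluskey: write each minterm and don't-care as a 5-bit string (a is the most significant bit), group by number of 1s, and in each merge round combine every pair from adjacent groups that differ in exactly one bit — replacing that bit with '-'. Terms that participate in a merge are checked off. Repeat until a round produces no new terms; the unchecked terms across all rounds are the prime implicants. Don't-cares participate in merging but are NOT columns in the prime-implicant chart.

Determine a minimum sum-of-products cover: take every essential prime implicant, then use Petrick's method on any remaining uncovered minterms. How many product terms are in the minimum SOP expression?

7

Round 0: 00001✓ 00010✓ 00111✓ 01000✓ 01001✓ 01101✓ 01110 10010✓ 10011✓ 10100 10111✓ 11000✓ 11001✓ 11010✓ 11011✓ 11101✓ 11111✓
Round 1: -0010 -0111 -1000✓ -1001✓ -1101✓ 0-001 01-01✓ 0100-✓ 1-010✓ 1-011✓ 1-111✓ 10-11✓ 1001-✓ 11-01✓ 11-11✓ 110-0✓ 110-1✓ 1100-✓ 1101-✓ 111-1✓
Round 2: -1-01 -100- 1--11 1-01- 11--1 110--
PIs = {-0010, -0111, -1-01, -100-, 0-001, 01110, 1--11, 1-01-, 10100, 11--1, 110--}
Coverage chart:
  m1: 0-001 ←essential
  m2: -0010 ←essential
  m9: -1-01,-100-,0-001
  m13: -1-01 ←essential
  m14: 01110 ←essential
  m18: -0010,1-01-
  m19: 1--11,1-01-
  m20: 10100 ←essential
  m23: -0111,1--11
  m24: -100-,110--
  m25: -1-01,-100-,11--1,110--
  m26: 1-01-,110--
  m27: 1--11,1-01-,11--1,110--
  m29: -1-01,11--1
  m31: 1--11,11--1
Essential: -0010, -1-01, 0-001, 01110, 10100
Petrick residual → 1--11, 110--
Min cover (7 terms): b'c'de' + bd'e + a'c'd'e + a'bcde' + ade + ab'cd'e' + abc'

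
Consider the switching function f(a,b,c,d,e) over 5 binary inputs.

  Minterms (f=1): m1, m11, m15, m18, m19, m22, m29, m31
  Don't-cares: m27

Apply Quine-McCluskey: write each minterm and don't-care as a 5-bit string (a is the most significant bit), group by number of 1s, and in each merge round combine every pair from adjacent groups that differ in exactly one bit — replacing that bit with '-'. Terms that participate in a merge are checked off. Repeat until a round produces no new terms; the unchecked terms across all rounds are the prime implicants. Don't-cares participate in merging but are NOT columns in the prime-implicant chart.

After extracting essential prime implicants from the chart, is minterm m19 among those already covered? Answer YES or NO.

NO

Round 0: 00001 01011✓ 01111✓ 10010✓ 10011✓ 10110✓ 11011✓ 11101✓ 11111✓
Round 1: -1011✓ -1111✓ 01-11✓ 1-011 10-10 1001- 11-11✓ 111-1
Round 2: -1-11
PIs = {-1-11, 00001, 1-011, 10-10, 1001-, 111-1}
Coverage chart:
  m1: 00001 ←essential
  m11: -1-11 ←essential
  m15: -1-11 ←essential
  m18: 10-10,1001-
  m19: 1-011,1001-
  m22: 10-10 ←essential
  m29: 111-1 ←essential
  m31: -1-11,111-1
Essential: -1-11, 00001, 10-10, 111-1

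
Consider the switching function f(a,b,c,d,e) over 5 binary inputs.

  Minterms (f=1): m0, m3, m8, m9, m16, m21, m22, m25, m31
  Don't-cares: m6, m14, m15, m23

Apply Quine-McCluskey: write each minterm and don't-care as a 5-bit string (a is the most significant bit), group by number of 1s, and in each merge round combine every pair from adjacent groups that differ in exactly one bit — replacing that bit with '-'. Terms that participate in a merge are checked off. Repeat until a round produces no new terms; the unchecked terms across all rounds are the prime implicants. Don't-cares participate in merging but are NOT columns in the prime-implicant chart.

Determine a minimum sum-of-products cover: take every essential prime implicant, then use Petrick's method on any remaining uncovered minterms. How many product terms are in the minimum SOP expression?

7

Round 0: 00000✓ 00011 00110✓ 01000✓ 01001✓ 01110✓ 01111✓ 10000✓ 10101✓ 10110✓ 10111✓ 11001✓ 11111✓
Round 1: -0000 -0110 -1001 -1111 0-000 0-110 0100- 0111- 1-111 101-1 1011-
PIs = {-0000, -0110, -1001, -1111, 0-000, 0-110, 00011, 0100-, 0111-, 1-111, 101-1, 1011-}
Coverage chart:
  m0: -0000,0-000
  m3: 00011 ←essential
  m8: 0-000,0100-
  m9: -1001,0100-
  m16: -0000 ←essential
  m21: 101-1 ←essential
  m22: -0110,1011-
  m25: -1001 ←essential
  m31: -1111,1-111
Essential: -0000, -1001, 00011, 101-1
Petrick residual → -0110, -1111, 0-000
Min cover (7 terms): b'c'd'e' + b'cde' + bc'd'e + bcde + a'c'd'e' + a'b'c'de + ab'ce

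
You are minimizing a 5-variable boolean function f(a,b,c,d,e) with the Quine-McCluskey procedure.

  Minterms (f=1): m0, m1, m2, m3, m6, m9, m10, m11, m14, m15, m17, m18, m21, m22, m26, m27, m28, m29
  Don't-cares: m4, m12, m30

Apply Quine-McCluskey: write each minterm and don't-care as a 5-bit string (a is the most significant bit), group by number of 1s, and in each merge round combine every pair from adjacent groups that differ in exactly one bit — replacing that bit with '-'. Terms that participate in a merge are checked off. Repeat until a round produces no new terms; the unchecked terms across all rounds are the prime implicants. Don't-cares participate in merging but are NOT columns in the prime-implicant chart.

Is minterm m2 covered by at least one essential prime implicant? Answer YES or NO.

Round 0: 00000✓ 00001✓ 00010✓ 00011✓ 00100✓ 00110✓ 01001✓ 01010✓ 01011✓ 01100✓ 01110✓ 01111✓ 10001✓ 10010✓ 10101✓ 10110✓ 11010✓ 11011✓ 11100✓ 11101✓ 11110✓
Round 1: -0001 -0010✓ -0110✓ -1010✓ -1011✓ -1100✓ -1110✓ 0-001✓ 0-010✓ 0-011✓ 0-100✓ 0-110✓ 00-00✓ 00-10✓ 000-0✓ 000-1✓ 0000-✓ 0001-✓ 001-0✓ 01-10✓ 01-11✓ 010-1✓ 0101-✓ 011-0✓ 0111-✓ 1-010✓ 1-101 1-110✓ 10-01 10-10✓ 11-10✓ 1101-✓ 111-0✓ 1110-
Round 2: --010✓ --110✓ -0-10✓ -1-10✓ -101- -11-0 0--10✓ 0-0-1 0-01- 0-1-0 00--0 000-- 01-1- 1--10✓
Round 3: ---10
PIs = {---10, -0001, -101-, -11-0, 0-0-1, 0-01-, 0-1-0, 00--0, 000--, 01-1-, 1-101, 10-01, 1110-}
Coverage chart:
  m0: 00--0,000--
  m1: -0001,0-0-1,000--
  m2: ---10,0-01-,00--0,000--
  m3: 0-0-1,0-01-,000--
  m6: ---10,0-1-0,00--0
  m9: 0-0-1 ←essential
  m10: ---10,-101-,0-01-,01-1-
  m11: -101-,0-0-1,0-01-,01-1-
  m14: ---10,-11-0,0-1-0,01-1-
  m15: 01-1- ←essential
  m17: -0001,10-01
  m18: ---10 ←essential
  m21: 1-101,10-01
  m22: ---10 ←essential
  m26: ---10,-101-
  m27: -101- ←essential
  m28: -11-0,1110-
  m29: 1-101,1110-
Essential: ---10, -101-, 0-0-1, 01-1-

YES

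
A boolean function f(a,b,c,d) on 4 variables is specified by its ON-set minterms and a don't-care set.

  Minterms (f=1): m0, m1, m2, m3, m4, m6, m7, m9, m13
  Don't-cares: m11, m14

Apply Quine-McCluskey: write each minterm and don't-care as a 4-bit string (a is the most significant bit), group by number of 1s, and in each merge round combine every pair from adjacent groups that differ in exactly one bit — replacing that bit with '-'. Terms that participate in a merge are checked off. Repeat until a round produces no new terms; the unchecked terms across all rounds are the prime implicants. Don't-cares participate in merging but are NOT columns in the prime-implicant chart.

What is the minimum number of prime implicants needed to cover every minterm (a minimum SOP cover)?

4

[col 0] 0000*, 0001*, 0010*, 0011*, 0100*, 0110*, 0111*, 1001*, 1011*, 1101*, 1110*
[col 1] -001*, -011*, -110, 0-00*, 0-10*, 0-11*, 00-0*, 00-1*, 000-*, 001-*, 01-0*, 011-*, 1-01, 10-1*
[col 2] -0-1, 0--0, 0-1-, 00--
Prime implicants: -0-1, -110, 0--0, 0-1-, 00--, 1-01
PI chart (minterm → PIs covering it):
  0 | 0--0,00--
  1 | -0-1,00--
  2 | 0--0,0-1-,00--
  3 | -0-1,0-1-,00--
  4 | 0--0  (sole → essential)
  6 | -110,0--0,0-1-
  7 | 0-1-  (sole → essential)
  9 | -0-1,1-01
  13 | 1-01  (sole → essential)
Essential prime implicants: 0--0, 0-1-, 1-01
Petrick residual → -0-1
Minimum SOP uses 4 PIs: b'd + a'd' + a'c + ac'd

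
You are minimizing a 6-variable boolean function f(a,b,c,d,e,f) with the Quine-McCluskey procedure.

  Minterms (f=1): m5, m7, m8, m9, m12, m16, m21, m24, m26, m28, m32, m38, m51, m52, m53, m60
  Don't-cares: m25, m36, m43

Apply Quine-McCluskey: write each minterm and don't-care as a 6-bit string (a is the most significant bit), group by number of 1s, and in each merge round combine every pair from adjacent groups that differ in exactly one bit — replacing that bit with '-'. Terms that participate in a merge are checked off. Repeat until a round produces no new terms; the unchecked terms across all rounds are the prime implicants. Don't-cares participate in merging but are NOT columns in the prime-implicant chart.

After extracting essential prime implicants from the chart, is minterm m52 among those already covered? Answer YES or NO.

NO

[col 0] 000101*, 000111*, 001000*, 001001*, 001100*, 010000*, 010101*, 011000*, 011001*, 011010*, 011100*, 100000*, 100100*, 100110*, 101011, 110011, 110100*, 110101*, 111100*
[col 1] -10101, -11100, 0-0101, 0-1000*, 0-1001*, 0-1100*, 0001-1, 001-00*, 00100-*, 01-000, 011-00*, 0110-0, 01100-*, 1-0100, 100-00, 1001-0, 11-100, 11010-
[col 2] 0-1-00, 0-100-
Prime implicants: -10101, -11100, 0-0101, 0-1-00, 0-100-, 0001-1, 01-000, 0110-0, 1-0100, 100-00, 1001-0, 101011, 11-100, 110011, 11010-
PI chart (minterm → PIs covering it):
  5 | 0-0101,0001-1
  7 | 0001-1  (sole → essential)
  8 | 0-1-00,0-100-
  9 | 0-100-  (sole → essential)
  12 | 0-1-00  (sole → essential)
  16 | 01-000  (sole → essential)
  21 | -10101,0-0101
  24 | 0-1-00,0-100-,01-000,0110-0
  26 | 0110-0  (sole → essential)
  28 | -11100,0-1-00
  32 | 100-00  (sole → essential)
  38 | 1001-0  (sole → essential)
  51 | 110011  (sole → essential)
  52 | 1-0100,11-100,11010-
  53 | -10101,11010-
  60 | -11100,11-100
Essential prime implicants: 0-1-00, 0-100-, 0001-1, 01-000, 0110-0, 100-00, 1001-0, 110011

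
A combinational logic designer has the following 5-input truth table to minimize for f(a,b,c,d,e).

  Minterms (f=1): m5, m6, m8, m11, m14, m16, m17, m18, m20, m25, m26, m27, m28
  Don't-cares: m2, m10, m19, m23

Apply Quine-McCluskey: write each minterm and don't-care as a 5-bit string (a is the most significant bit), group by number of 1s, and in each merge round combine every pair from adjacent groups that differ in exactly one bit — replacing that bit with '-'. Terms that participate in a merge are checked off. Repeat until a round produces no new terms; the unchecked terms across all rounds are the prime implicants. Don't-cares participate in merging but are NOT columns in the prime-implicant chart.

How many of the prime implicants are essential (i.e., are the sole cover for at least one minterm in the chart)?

6

[col 0] 00010*, 00101, 00110*, 01000*, 01010*, 01011*, 01110*, 10000*, 10001*, 10010*, 10011*, 10100*, 10111*, 11001*, 11010*, 11011*, 11100*
[col 1] -0010*, -1010*, -1011*, 0-010*, 0-110*, 00-10*, 01-10*, 010-0, 0101-*, 1-001*, 1-010*, 1-011*, 1-100, 10-00, 10-11, 100-0*, 100-1*, 1000-*, 1001-*, 110-1*, 1101-*
[col 2] --010, -101-, 0--10, 1-0-1, 1-01-, 100--
Prime implicants: --010, -101-, 0--10, 00101, 010-0, 1-0-1, 1-01-, 1-100, 10-00, 10-11, 100--
PI chart (minterm → PIs covering it):
  5 | 00101  (sole → essential)
  6 | 0--10  (sole → essential)
  8 | 010-0  (sole → essential)
  11 | -101-  (sole → essential)
  14 | 0--10  (sole → essential)
  16 | 10-00,100--
  17 | 1-0-1,100--
  18 | --010,1-01-,100--
  20 | 1-100,10-00
  25 | 1-0-1  (sole → essential)
  26 | --010,-101-,1-01-
  27 | -101-,1-0-1,1-01-
  28 | 1-100  (sole → essential)
Essential prime implicants: -101-, 0--10, 00101, 010-0, 1-0-1, 1-100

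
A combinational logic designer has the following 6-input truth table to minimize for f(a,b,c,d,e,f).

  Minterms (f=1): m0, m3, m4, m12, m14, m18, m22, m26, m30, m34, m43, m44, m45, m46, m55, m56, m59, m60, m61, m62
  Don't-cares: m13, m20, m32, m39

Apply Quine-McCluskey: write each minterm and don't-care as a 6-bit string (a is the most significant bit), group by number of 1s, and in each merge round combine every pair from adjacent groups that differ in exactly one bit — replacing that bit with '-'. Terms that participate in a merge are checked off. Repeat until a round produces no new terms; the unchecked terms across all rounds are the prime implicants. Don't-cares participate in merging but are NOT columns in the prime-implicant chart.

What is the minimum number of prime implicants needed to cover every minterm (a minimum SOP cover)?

10

Round 0: 000000✓ 000011 000100✓ 001100✓ 001101✓ 001110✓ 010010✓ 010100✓ 010110✓ 011010✓ 011110✓ 100000✓ 100010✓ 100111✓ 101011✓ 101100✓ 101101✓ 101110✓ 110111✓ 111000✓ 111011✓ 111100✓ 111101✓ 111110✓
Round 1: -00000 -01100✓ -01101✓ -01110✓ -11110✓ 0-0100 0-1110✓ 00-100 000-00 0011-0✓ 00110-✓ 01-010✓ 01-110✓ 010-10✓ 0101-0 011-10✓ 1-0111 1-1011 1-1100✓ 1-1101✓ 1-1110✓ 1000-0 1011-0✓ 10110-✓ 111-00 1111-0✓ 11110-✓
Round 2: --1110 -011-0 -0110- 01--10 1-11-0 1-110-
PIs = {--1110, -00000, -011-0, -0110-, 0-0100, 00-100, 000-00, 000011, 01--10, 0101-0, 1-0111, 1-1011, 1-11-0, 1-110-, 1000-0, 111-00}
Coverage chart:
  m0: -00000,000-00
  m3: 000011 ←essential
  m4: 0-0100,00-100,000-00
  m12: -011-0,-0110-,00-100
  m14: --1110,-011-0
  m18: 01--10 ←essential
  m22: 01--10,0101-0
  m26: 01--10 ←essential
  m30: --1110,01--10
  m34: 1000-0 ←essential
  m43: 1-1011 ←essential
  m44: -011-0,-0110-,1-11-0,1-110-
  m45: -0110-,1-110-
  m46: --1110,-011-0,1-11-0
  m55: 1-0111 ←essential
  m56: 111-00 ←essential
  m59: 1-1011 ←essential
  m60: 1-11-0,1-110-,111-00
  m61: 1-110- ←essential
  m62: --1110,1-11-0
Essential: 000011, 01--10, 1-0111, 1-1011, 1-110-, 1000-0, 111-00
Petrick residual → --1110, -00000, 00-100
Min cover (10 terms): cdef' + b'c'd'e'f' + a'b'de'f' + a'b'c'd'ef + a'bef' + ac'def + acd'ef + acde' + ab'c'd'f' + abce'f'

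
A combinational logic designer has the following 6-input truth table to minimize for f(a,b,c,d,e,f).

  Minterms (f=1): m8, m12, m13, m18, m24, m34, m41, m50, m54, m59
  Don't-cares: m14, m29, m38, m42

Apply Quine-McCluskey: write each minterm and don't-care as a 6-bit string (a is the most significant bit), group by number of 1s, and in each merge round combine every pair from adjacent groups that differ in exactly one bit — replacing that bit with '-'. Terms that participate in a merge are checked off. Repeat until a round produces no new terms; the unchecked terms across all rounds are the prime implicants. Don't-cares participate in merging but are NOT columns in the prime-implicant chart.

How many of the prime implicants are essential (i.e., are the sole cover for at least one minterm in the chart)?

size-2^0 implicants → 001000(✓)  001100(✓)  001101(✓)  001110(✓)  010010(✓)  011000(✓)  011101(✓)  100010(✓)  100110(✓)  101001  101010(✓)  110010(✓)  110110(✓)  111011
size-2^1 implicants → -10010  0-1000  0-1101  001-00  0011-0  00110-  1-0010(✓)  1-0110(✓)  10-010  100-10(✓)  110-10(✓)
size-2^2 implicants → 1-0-10
Unchecked terms (primes): -10010, 0-1000, 0-1101, 001-00, 0011-0, 00110-, 1-0-10, 10-010, 101001, 111011
Minterm coverage:
  m8 ⊆ 0-1000,001-00
  m12 ⊆ 001-00,0011-0,00110-
  m13 ⊆ 0-1101,00110-
  m18 ⊆ -10010 [E]
  m24 ⊆ 0-1000 [E]
  m34 ⊆ 1-0-10,10-010
  m41 ⊆ 101001 [E]
  m50 ⊆ -10010,1-0-10
  m54 ⊆ 1-0-10 [E]
  m59 ⊆ 111011 [E]
E = {-10010, 0-1000, 1-0-10, 101001, 111011}

5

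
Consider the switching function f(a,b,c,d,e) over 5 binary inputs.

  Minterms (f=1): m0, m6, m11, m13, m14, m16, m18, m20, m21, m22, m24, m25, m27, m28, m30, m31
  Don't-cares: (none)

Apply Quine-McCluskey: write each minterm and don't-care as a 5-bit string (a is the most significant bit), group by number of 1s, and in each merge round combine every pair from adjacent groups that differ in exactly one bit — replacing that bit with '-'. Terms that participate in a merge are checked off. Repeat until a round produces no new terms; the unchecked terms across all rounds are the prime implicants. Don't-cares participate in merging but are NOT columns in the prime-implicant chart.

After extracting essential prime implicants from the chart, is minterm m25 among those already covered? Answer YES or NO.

NO

size-2^0 implicants → 00000(✓)  00110(✓)  01011(✓)  01101  01110(✓)  10000(✓)  10010(✓)  10100(✓)  10101(✓)  10110(✓)  11000(✓)  11001(✓)  11011(✓)  11100(✓)  11110(✓)  11111(✓)
size-2^1 implicants → -0000  -0110(✓)  -1011  -1110(✓)  0-110(✓)  1-000(✓)  1-100(✓)  1-110(✓)  10-00(✓)  10-10(✓)  100-0(✓)  101-0(✓)  1010-  11-00(✓)  11-11  110-1  1100-  111-0(✓)  1111-
size-2^2 implicants → --110  1--00  1-1-0  10--0
Unchecked terms (primes): --110, -0000, -1011, 01101, 1--00, 1-1-0, 10--0, 1010-, 11-11, 110-1, 1100-, 1111-
Minterm coverage:
  m0 ⊆ -0000 [E]
  m6 ⊆ --110 [E]
  m11 ⊆ -1011 [E]
  m13 ⊆ 01101 [E]
  m14 ⊆ --110 [E]
  m16 ⊆ -0000,1--00,10--0
  m18 ⊆ 10--0 [E]
  m20 ⊆ 1--00,1-1-0,10--0,1010-
  m21 ⊆ 1010- [E]
  m22 ⊆ --110,1-1-0,10--0
  m24 ⊆ 1--00,1100-
  m25 ⊆ 110-1,1100-
  m27 ⊆ -1011,11-11,110-1
  m28 ⊆ 1--00,1-1-0
  m30 ⊆ --110,1-1-0,1111-
  m31 ⊆ 11-11,1111-
E = {--110, -0000, -1011, 01101, 10--0, 1010-}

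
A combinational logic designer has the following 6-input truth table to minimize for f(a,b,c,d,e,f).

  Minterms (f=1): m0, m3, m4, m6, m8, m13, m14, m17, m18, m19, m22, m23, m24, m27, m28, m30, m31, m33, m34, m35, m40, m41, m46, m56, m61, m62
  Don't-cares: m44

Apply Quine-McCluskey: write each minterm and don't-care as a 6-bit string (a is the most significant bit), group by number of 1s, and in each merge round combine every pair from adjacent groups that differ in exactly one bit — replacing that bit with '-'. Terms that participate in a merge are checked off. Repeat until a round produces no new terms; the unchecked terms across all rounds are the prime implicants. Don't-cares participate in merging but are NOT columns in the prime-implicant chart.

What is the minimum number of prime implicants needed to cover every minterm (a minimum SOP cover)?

13

[col 0] 000000*, 000011*, 000100*, 000110*, 001000*, 001101, 001110*, 010001*, 010010*, 010011*, 010110*, 010111*, 011000*, 011011*, 011100*, 011110*, 011111*, 100001*, 100010*, 100011*, 101000*, 101001*, 101100*, 101110*, 111000*, 111101, 111110*
[col 1] -00011, -01000*, -01110*, -11000*, -11110*, 0-0011, 0-0110*, 0-1000*, 0-1110*, 00-000, 00-110*, 000-00, 0001-0, 01-011*, 01-110*, 01-111*, 010-10*, 010-11*, 0100-1, 01001-*, 01011-*, 011-00, 011-11*, 0111-0, 01111-*, 1-1000*, 1-1110*, 10-001, 1000-1, 10001-, 101-00, 10100-, 1011-0
[col 2] --1000, --1110, 0--110, 01--11, 01-11-, 010-1-
Prime implicants: --1000, --1110, -00011, 0--110, 0-0011, 00-000, 000-00, 0001-0, 001101, 01--11, 01-11-, 010-1-, 0100-1, 011-00, 0111-0, 10-001, 1000-1, 10001-, 101-00, 10100-, 1011-0, 111101
PI chart (minterm → PIs covering it):
  0 | 00-000,000-00
  3 | -00011,0-0011
  4 | 000-00,0001-0
  6 | 0--110,0001-0
  8 | --1000,00-000
  13 | 001101  (sole → essential)
  14 | --1110,0--110
  17 | 0100-1  (sole → essential)
  18 | 010-1-  (sole → essential)
  19 | 0-0011,01--11,010-1-,0100-1
  22 | 0--110,01-11-,010-1-
  23 | 01--11,01-11-,010-1-
  24 | --1000,011-00
  27 | 01--11  (sole → essential)
  28 | 011-00,0111-0
  30 | --1110,0--110,01-11-,0111-0
  31 | 01--11,01-11-
  33 | 10-001,1000-1
  34 | 10001-  (sole → essential)
  35 | -00011,1000-1,10001-
  40 | --1000,101-00,10100-
  41 | 10-001,10100-
  46 | --1110,1011-0
  56 | --1000  (sole → essential)
  61 | 111101  (sole → essential)
  62 | --1110  (sole → essential)
Essential prime implicants: --1000, --1110, 001101, 01--11, 010-1-, 0100-1, 10001-, 111101
Petrick residual → -00011, 0--110, 000-00, 011-00, 10-001
Minimum SOP uses 13 PIs: cd'e'f' + cdef' + b'c'd'ef + a'def' + a'b'c'e'f' + a'b'cde'f + a'bef + a'bc'e + a'bc'd'f + a'bce'f' + ab'd'e'f + ab'c'd'e + abcde'f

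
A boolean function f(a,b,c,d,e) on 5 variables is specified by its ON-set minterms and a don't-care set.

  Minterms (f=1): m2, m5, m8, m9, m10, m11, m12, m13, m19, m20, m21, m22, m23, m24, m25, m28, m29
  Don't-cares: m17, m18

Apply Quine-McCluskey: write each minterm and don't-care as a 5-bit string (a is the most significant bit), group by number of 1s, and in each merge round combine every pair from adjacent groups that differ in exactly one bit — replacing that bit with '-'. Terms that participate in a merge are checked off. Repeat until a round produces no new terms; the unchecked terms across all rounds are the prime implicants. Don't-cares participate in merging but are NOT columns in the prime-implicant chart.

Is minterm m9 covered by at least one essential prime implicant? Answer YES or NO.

YES

size-2^0 implicants → 00010(✓)  00101(✓)  01000(✓)  01001(✓)  01010(✓)  01011(✓)  01100(✓)  01101(✓)  10001(✓)  10010(✓)  10011(✓)  10100(✓)  10101(✓)  10110(✓)  10111(✓)  11000(✓)  11001(✓)  11100(✓)  11101(✓)
size-2^1 implicants → -0010  -0101(✓)  -1000(✓)  -1001(✓)  -1100(✓)  -1101(✓)  0-010  0-101(✓)  01-00(✓)  01-01(✓)  010-0(✓)  010-1(✓)  0100-(✓)  0101-(✓)  0110-(✓)  1-001(✓)  1-100(✓)  1-101(✓)  10-01(✓)  10-10(✓)  10-11(✓)  100-1(✓)  1001-(✓)  101-0(✓)  101-1(✓)  1010-(✓)  1011-(✓)  11-00(✓)  11-01(✓)  1100-(✓)  1110-(✓)
size-2^2 implicants → --101  -1-00(✓)  -1-01(✓)  -100-(✓)  -110-(✓)  01-0-(✓)  010--  1--01  1-10-  10--1  10-1-  101--  11-0-(✓)
size-2^3 implicants → -1-0-
Unchecked terms (primes): --101, -0010, -1-0-, 0-010, 010--, 1--01, 1-10-, 10--1, 10-1-, 101--
Minterm coverage:
  m2 ⊆ -0010,0-010
  m5 ⊆ --101 [E]
  m8 ⊆ -1-0-,010--
  m9 ⊆ -1-0-,010--
  m10 ⊆ 0-010,010--
  m11 ⊆ 010-- [E]
  m12 ⊆ -1-0- [E]
  m13 ⊆ --101,-1-0-
  m19 ⊆ 10--1,10-1-
  m20 ⊆ 1-10-,101--
  m21 ⊆ --101,1--01,1-10-,10--1,101--
  m22 ⊆ 10-1-,101--
  m23 ⊆ 10--1,10-1-,101--
  m24 ⊆ -1-0- [E]
  m25 ⊆ -1-0-,1--01
  m28 ⊆ -1-0-,1-10-
  m29 ⊆ --101,-1-0-,1--01,1-10-
E = {--101, -1-0-, 010--}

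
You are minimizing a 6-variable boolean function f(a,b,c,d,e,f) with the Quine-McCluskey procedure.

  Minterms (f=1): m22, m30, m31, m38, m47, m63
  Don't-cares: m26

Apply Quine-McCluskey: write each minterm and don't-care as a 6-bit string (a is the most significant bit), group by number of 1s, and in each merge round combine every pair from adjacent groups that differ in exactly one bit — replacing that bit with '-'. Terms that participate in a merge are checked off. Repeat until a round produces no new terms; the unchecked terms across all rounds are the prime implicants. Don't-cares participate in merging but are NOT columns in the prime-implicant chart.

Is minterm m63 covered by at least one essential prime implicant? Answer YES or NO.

YES

Round 0: 010110✓ 011010✓ 011110✓ 011111✓ 100110 101111✓ 111111✓
Round 1: -11111 01-110 011-10 01111- 1-1111
PIs = {-11111, 01-110, 011-10, 01111-, 1-1111, 100110}
Coverage chart:
  m22: 01-110 ←essential
  m30: 01-110,011-10,01111-
  m31: -11111,01111-
  m38: 100110 ←essential
  m47: 1-1111 ←essential
  m63: -11111,1-1111
Essential: 01-110, 1-1111, 100110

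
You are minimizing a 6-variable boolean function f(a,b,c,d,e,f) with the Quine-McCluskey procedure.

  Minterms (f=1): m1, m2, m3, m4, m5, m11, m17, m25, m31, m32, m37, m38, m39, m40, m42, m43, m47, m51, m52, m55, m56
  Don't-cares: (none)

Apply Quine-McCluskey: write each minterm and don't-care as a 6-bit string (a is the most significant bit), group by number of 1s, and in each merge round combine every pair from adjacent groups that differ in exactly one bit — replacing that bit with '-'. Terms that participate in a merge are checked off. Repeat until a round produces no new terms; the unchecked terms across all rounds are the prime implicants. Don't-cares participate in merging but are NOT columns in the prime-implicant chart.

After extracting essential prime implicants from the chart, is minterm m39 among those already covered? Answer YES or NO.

size-2^0 implicants → 000001(✓)  000010(✓)  000011(✓)  000100(✓)  000101(✓)  001011(✓)  010001(✓)  011001(✓)  011111  100000(✓)  100101(✓)  100110(✓)  100111(✓)  101000(✓)  101010(✓)  101011(✓)  101111(✓)  110011(✓)  110100  110111(✓)  111000(✓)
size-2^1 implicants → -00101  -01011  0-0001  00-011  000-01  0000-1  00001-  00010-  01-001  1-0111  1-1000  10-000  10-111  1001-1  10011-  101-11  1010-0  10101-  110-11
Unchecked terms (primes): -00101, -01011, 0-0001, 00-011, 000-01, 0000-1, 00001-, 00010-, 01-001, 011111, 1-0111, 1-1000, 10-000, 10-111, 1001-1, 10011-, 101-11, 1010-0, 10101-, 110-11, 110100
Minterm coverage:
  m1 ⊆ 0-0001,000-01,0000-1
  m2 ⊆ 00001- [E]
  m3 ⊆ 00-011,0000-1,00001-
  m4 ⊆ 00010- [E]
  m5 ⊆ -00101,000-01,00010-
  m11 ⊆ -01011,00-011
  m17 ⊆ 0-0001,01-001
  m25 ⊆ 01-001 [E]
  m31 ⊆ 011111 [E]
  m32 ⊆ 10-000 [E]
  m37 ⊆ -00101,1001-1
  m38 ⊆ 10011- [E]
  m39 ⊆ 1-0111,10-111,1001-1,10011-
  m40 ⊆ 1-1000,10-000,1010-0
  m42 ⊆ 1010-0,10101-
  m43 ⊆ -01011,101-11,10101-
  m47 ⊆ 10-111,101-11
  m51 ⊆ 110-11 [E]
  m52 ⊆ 110100 [E]
  m55 ⊆ 1-0111,110-11
  m56 ⊆ 1-1000 [E]
E = {00001-, 00010-, 01-001, 011111, 1-1000, 10-000, 10011-, 110-11, 110100}

YES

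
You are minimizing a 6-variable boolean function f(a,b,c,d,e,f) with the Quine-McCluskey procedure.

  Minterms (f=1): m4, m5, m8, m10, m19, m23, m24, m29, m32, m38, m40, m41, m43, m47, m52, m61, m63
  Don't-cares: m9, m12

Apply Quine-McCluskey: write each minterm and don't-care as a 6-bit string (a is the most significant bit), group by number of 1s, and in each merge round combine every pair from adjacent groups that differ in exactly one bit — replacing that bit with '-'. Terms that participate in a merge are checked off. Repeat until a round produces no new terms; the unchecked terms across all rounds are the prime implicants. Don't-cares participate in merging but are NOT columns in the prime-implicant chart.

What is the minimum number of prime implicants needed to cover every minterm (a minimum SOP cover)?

[col 0] 000100*, 000101*, 001000*, 001001*, 001010*, 001100*, 010011*, 010111*, 011000*, 011101*, 100000*, 100110, 101000*, 101001*, 101011*, 101111*, 110100, 111101*, 111111*
[col 1] -01000*, -01001*, -11101, 0-1000, 00-100, 00010-, 001-00, 0010-0, 00100-*, 010-11, 1-1111, 10-000, 101-11, 1010-1, 10100-*, 1111-1
[col 2] -0100-
Prime implicants: -0100-, -11101, 0-1000, 00-100, 00010-, 001-00, 0010-0, 010-11, 1-1111, 10-000, 100110, 101-11, 1010-1, 110100, 1111-1
PI chart (minterm → PIs covering it):
  4 | 00-100,00010-
  5 | 00010-  (sole → essential)
  8 | -0100-,0-1000,001-00,0010-0
  10 | 0010-0  (sole → essential)
  19 | 010-11  (sole → essential)
  23 | 010-11  (sole → essential)
  24 | 0-1000  (sole → essential)
  29 | -11101  (sole → essential)
  32 | 10-000  (sole → essential)
  38 | 100110  (sole → essential)
  40 | -0100-,10-000
  41 | -0100-,1010-1
  43 | 101-11,1010-1
  47 | 1-1111,101-11
  52 | 110100  (sole → essential)
  61 | -11101,1111-1
  63 | 1-1111,1111-1
Essential prime implicants: -11101, 0-1000, 00010-, 0010-0, 010-11, 10-000, 100110, 110100
Petrick residual → 1-1111, 1010-1
Minimum SOP uses 10 PIs: bcde'f + a'cd'e'f' + a'b'c'de' + a'b'cd'f' + a'bc'ef + acdef + ab'd'e'f' + ab'c'def' + ab'cd'f + abc'de'f'

10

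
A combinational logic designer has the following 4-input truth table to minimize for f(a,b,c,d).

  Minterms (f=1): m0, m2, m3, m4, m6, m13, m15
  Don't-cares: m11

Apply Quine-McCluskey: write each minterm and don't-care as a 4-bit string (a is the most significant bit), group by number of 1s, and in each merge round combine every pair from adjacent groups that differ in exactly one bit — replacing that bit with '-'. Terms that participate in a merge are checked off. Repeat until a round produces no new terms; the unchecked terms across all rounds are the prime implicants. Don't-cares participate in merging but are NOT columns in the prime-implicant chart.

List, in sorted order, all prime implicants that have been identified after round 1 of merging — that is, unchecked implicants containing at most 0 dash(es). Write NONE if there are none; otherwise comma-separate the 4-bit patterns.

NONE

size-2^0 implicants → 0000(✓)  0010(✓)  0011(✓)  0100(✓)  0110(✓)  1011(✓)  1101(✓)  1111(✓)
size-2^1 implicants → -011  0-00(✓)  0-10(✓)  00-0(✓)  001-  01-0(✓)  1-11  11-1
size-2^2 implicants → 0--0
Unchecked terms (primes): -011, 0--0, 001-, 1-11, 11-1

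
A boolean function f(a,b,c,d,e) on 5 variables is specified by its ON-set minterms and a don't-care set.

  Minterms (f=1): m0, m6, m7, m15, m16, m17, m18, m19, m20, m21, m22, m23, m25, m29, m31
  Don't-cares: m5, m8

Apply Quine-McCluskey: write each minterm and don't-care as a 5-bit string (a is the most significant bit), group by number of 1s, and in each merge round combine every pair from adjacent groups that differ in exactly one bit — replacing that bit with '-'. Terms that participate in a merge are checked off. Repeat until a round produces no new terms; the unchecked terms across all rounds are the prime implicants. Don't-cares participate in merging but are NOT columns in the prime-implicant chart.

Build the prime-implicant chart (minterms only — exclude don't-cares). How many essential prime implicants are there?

[col 0] 00000*, 00101*, 00110*, 00111*, 01000*, 01111*, 10000*, 10001*, 10010*, 10011*, 10100*, 10101*, 10110*, 10111*, 11001*, 11101*, 11111*
[col 1] -0000, -0101*, -0110*, -0111*, -1111*, 0-000, 0-111*, 001-1*, 0011-*, 1-001*, 1-101*, 1-111*, 10-00*, 10-01*, 10-10*, 10-11*, 100-0*, 100-1*, 1000-*, 1001-*, 101-0*, 101-1*, 1010-*, 1011-*, 11-01*, 111-1*
[col 2] --111, -01-1, -011-, 1--01, 1-1-1, 10--0*, 10--1*, 10-0-*, 10-1-*, 100--*, 101--*
[col 3] 10---
Prime implicants: --111, -0000, -01-1, -011-, 0-000, 1--01, 1-1-1, 10---
PI chart (minterm → PIs covering it):
  0 | -0000,0-000
  6 | -011-  (sole → essential)
  7 | --111,-01-1,-011-
  15 | --111  (sole → essential)
  16 | -0000,10---
  17 | 1--01,10---
  18 | 10---  (sole → essential)
  19 | 10---  (sole → essential)
  20 | 10---  (sole → essential)
  21 | -01-1,1--01,1-1-1,10---
  22 | -011-,10---
  23 | --111,-01-1,-011-,1-1-1,10---
  25 | 1--01  (sole → essential)
  29 | 1--01,1-1-1
  31 | --111,1-1-1
Essential prime implicants: --111, -011-, 1--01, 10---

4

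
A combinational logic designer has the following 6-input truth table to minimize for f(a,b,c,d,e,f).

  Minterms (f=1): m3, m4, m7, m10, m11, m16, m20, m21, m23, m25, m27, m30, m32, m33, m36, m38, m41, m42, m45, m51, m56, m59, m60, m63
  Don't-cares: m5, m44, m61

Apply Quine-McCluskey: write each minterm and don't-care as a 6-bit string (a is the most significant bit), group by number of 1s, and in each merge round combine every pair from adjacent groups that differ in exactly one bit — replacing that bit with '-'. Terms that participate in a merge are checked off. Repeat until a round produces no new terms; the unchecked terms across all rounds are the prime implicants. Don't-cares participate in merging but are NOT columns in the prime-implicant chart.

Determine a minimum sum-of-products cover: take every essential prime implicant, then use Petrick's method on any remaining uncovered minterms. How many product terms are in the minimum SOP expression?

[col 0] 000011*, 000100*, 000101*, 000111*, 001010*, 001011*, 010000*, 010100*, 010101*, 010111*, 011001*, 011011*, 011110, 100000*, 100001*, 100100*, 100110*, 101001*, 101010*, 101100*, 101101*, 110011*, 111000*, 111011*, 111100*, 111101*, 111111*
[col 1] -00100, -01010, -11011, 0-0100*, 0-0101*, 0-0111*, 0-1011, 00-011, 000-11, 0001-1*, 00010-*, 00101-, 010-00, 0101-1*, 01010-*, 0110-1, 1-1100*, 1-1101*, 10-001, 10-100, 100-00, 10000-, 1001-0, 101-01, 10110-*, 11-011, 111-00, 111-11, 1111-1, 11110-*
[col 2] 0-01-1, 0-010-, 1-110-
Prime implicants: -00100, -01010, -11011, 0-01-1, 0-010-, 0-1011, 00-011, 000-11, 00101-, 010-00, 0110-1, 011110, 1-110-, 10-001, 10-100, 100-00, 10000-, 1001-0, 101-01, 11-011, 111-00, 111-11, 1111-1
PI chart (minterm → PIs covering it):
  3 | 00-011,000-11
  4 | -00100,0-010-
  7 | 0-01-1,000-11
  10 | -01010,00101-
  11 | 0-1011,00-011,00101-
  16 | 010-00  (sole → essential)
  20 | 0-010-,010-00
  21 | 0-01-1,0-010-
  23 | 0-01-1  (sole → essential)
  25 | 0110-1  (sole → essential)
  27 | -11011,0-1011,0110-1
  30 | 011110  (sole → essential)
  32 | 100-00,10000-
  33 | 10-001,10000-
  36 | -00100,10-100,100-00,1001-0
  38 | 1001-0  (sole → essential)
  41 | 10-001,101-01
  42 | -01010  (sole → essential)
  45 | 1-110-,101-01
  51 | 11-011  (sole → essential)
  56 | 111-00  (sole → essential)
  59 | -11011,11-011,111-11
  60 | 1-110-,111-00
  63 | 111-11,1111-1
Essential prime implicants: -01010, 0-01-1, 010-00, 0110-1, 011110, 1001-0, 11-011, 111-00
Petrick residual → -00100, 00-011, 10000-, 101-01, 111-11
Minimum SOP uses 13 PIs: b'c'de'f' + b'cd'ef' + a'c'df + a'b'd'ef + a'bc'e'f' + a'bcd'f + a'bcdef' + ab'c'd'e' + ab'c'df' + ab'ce'f + abd'ef + abce'f' + abcef

13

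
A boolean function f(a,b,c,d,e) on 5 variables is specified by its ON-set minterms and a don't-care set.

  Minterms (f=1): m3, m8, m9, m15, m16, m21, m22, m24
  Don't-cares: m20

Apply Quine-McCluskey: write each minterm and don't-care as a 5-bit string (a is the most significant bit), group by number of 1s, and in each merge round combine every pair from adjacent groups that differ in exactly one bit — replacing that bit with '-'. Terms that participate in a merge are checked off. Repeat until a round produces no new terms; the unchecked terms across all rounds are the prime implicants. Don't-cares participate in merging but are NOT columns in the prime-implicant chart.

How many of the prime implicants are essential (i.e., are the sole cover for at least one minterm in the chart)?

Round 0: 00011 01000✓ 01001✓ 01111 10000✓ 10100✓ 10101✓ 10110✓ 11000✓
Round 1: -1000 0100- 1-000 10-00 101-0 1010-
PIs = {-1000, 00011, 0100-, 01111, 1-000, 10-00, 101-0, 1010-}
Coverage chart:
  m3: 00011 ←essential
  m8: -1000,0100-
  m9: 0100- ←essential
  m15: 01111 ←essential
  m16: 1-000,10-00
  m21: 1010- ←essential
  m22: 101-0 ←essential
  m24: -1000,1-000
Essential: 00011, 0100-, 01111, 101-0, 1010-

5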